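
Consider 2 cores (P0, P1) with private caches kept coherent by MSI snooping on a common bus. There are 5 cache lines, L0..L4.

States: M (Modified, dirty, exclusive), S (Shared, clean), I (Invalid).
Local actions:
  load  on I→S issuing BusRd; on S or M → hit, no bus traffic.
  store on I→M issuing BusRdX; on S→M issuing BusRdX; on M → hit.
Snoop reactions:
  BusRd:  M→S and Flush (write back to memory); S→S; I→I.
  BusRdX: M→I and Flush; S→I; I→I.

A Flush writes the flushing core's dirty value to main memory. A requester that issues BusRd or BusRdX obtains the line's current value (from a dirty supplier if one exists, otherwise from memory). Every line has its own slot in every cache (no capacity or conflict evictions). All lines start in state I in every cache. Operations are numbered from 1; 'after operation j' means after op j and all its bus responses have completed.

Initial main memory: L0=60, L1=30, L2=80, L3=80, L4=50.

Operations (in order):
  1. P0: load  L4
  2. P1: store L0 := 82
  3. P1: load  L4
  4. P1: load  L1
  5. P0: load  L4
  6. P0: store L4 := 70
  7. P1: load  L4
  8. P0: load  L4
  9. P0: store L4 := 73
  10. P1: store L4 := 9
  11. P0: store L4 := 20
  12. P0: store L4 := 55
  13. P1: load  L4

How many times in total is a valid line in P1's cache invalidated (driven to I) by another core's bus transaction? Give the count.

invalidations = 3

1. P0: load  L4  bus=[BusRd]  L4: P0=S P1=I  mem[L4]=50
2. P1: store L0 := 82  bus=[BusRdX]  L0: P0=I P1=M  mem[L0]=60
3. P1: load  L4  bus=[BusRd]  L4: P0=S P1=S  mem[L4]=50
4. P1: load  L1  bus=[BusRd]  L1: P0=I P1=S  mem[L1]=30
5. P0: load  L4  bus=[-]  L4: P0=S P1=S  mem[L4]=50
6. P0: store L4 := 70  bus=[BusRdX]  L4: P0=M P1=I  mem[L4]=50
7. P1: load  L4  bus=[BusRd,Flush]  L4: P0=S P1=S  mem[L4]=70
8. P0: load  L4  bus=[-]  L4: P0=S P1=S  mem[L4]=70
9. P0: store L4 := 73  bus=[BusRdX]  L4: P0=M P1=I  mem[L4]=70
10. P1: store L4 := 9  bus=[BusRdX,Flush]  L4: P0=I P1=M  mem[L4]=73
11. P0: store L4 := 20  bus=[BusRdX,Flush]  L4: P0=M P1=I  mem[L4]=9
12. P0: store L4 := 55  bus=[-]  L4: P0=M P1=I  mem[L4]=9
13. P1: load  L4  bus=[BusRd,Flush]  L4: P0=S P1=S  mem[L4]=55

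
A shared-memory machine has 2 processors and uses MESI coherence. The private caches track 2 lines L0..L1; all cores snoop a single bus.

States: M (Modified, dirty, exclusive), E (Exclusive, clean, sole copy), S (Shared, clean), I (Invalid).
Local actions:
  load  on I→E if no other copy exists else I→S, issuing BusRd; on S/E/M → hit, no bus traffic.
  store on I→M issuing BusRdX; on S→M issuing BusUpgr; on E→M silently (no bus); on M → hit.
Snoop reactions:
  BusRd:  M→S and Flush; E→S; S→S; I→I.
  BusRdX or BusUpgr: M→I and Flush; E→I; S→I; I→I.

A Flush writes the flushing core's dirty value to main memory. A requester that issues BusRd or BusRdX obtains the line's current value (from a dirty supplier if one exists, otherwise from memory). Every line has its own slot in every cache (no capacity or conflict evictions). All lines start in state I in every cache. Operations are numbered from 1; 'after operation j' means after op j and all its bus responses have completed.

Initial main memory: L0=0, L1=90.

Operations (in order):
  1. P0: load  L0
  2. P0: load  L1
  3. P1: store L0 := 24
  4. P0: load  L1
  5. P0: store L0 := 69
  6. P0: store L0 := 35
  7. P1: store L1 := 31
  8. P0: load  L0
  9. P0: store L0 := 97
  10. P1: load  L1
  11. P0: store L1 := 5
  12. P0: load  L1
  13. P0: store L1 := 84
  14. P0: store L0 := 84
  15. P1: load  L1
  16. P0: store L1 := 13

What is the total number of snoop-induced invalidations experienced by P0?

step 1: P0: load  L0  ⟶  EI  (L0)  txn=BusRd  M[L0]=0
step 2: P0: load  L1  ⟶  EI  (L1)  txn=BusRd  M[L1]=90
step 3: P1: store L0 := 24  ⟶  IM  (L0)  txn=BusRdX  M[L0]=0
step 4: P0: load  L1  ⟶  EI  (L1)  txn=∅  M[L1]=90
step 5: P0: store L0 := 69  ⟶  MI  (L0)  txn=BusRdX+Flush  M[L0]=24
step 6: P0: store L0 := 35  ⟶  MI  (L0)  txn=∅  M[L0]=24
step 7: P1: store L1 := 31  ⟶  IM  (L1)  txn=BusRdX  M[L1]=90
step 8: P0: load  L0  ⟶  MI  (L0)  txn=∅  M[L0]=24
step 9: P0: store L0 := 97  ⟶  MI  (L0)  txn=∅  M[L0]=24
step 10: P1: load  L1  ⟶  IM  (L1)  txn=∅  M[L1]=90
step 11: P0: store L1 := 5  ⟶  MI  (L1)  txn=BusRdX+Flush  M[L1]=31
step 12: P0: load  L1  ⟶  MI  (L1)  txn=∅  M[L1]=31
step 13: P0: store L1 := 84  ⟶  MI  (L1)  txn=∅  M[L1]=31
step 14: P0: store L0 := 84  ⟶  MI  (L0)  txn=∅  M[L0]=24
step 15: P1: load  L1  ⟶  SS  (L1)  txn=BusRd+Flush  M[L1]=84
step 16: P0: store L1 := 13  ⟶  MI  (L1)  txn=BusUpgr  M[L1]=84

invalidations = 2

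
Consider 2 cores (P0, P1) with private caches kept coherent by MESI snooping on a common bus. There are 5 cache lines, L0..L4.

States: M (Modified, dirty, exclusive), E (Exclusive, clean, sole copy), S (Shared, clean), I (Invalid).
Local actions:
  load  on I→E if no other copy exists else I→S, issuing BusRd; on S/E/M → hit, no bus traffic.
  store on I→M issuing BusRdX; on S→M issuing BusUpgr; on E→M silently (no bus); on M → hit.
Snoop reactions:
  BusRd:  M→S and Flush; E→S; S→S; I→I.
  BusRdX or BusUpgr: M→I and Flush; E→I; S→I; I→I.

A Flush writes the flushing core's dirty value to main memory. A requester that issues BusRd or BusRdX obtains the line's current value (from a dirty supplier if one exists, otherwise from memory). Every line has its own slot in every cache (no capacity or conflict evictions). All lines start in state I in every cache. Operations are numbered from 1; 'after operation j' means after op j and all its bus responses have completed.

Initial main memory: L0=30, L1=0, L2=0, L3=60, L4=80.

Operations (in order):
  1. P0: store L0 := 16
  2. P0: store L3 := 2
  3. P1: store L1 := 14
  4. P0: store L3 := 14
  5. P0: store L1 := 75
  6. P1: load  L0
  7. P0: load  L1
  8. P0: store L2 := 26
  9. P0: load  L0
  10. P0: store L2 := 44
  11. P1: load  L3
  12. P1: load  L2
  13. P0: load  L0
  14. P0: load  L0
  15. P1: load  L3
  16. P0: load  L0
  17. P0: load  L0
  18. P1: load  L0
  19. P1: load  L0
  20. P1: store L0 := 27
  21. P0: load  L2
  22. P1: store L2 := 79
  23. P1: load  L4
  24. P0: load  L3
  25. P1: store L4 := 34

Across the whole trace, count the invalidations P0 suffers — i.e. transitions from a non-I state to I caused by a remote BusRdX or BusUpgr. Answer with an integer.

1. P0: store L0 := 16  bus=[BusRdX]  L0: P0=M P1=I  mem[L0]=30
2. P0: store L3 := 2  bus=[BusRdX]  L3: P0=M P1=I  mem[L3]=60
3. P1: store L1 := 14  bus=[BusRdX]  L1: P0=I P1=M  mem[L1]=0
4. P0: store L3 := 14  bus=[-]  L3: P0=M P1=I  mem[L3]=60
5. P0: store L1 := 75  bus=[BusRdX,Flush]  L1: P0=M P1=I  mem[L1]=14
6. P1: load  L0  bus=[BusRd,Flush]  L0: P0=S P1=S  mem[L0]=16
7. P0: load  L1  bus=[-]  L1: P0=M P1=I  mem[L1]=14
8. P0: store L2 := 26  bus=[BusRdX]  L2: P0=M P1=I  mem[L2]=0
9. P0: load  L0  bus=[-]  L0: P0=S P1=S  mem[L0]=16
10. P0: store L2 := 44  bus=[-]  L2: P0=M P1=I  mem[L2]=0
11. P1: load  L3  bus=[BusRd,Flush]  L3: P0=S P1=S  mem[L3]=14
12. P1: load  L2  bus=[BusRd,Flush]  L2: P0=S P1=S  mem[L2]=44
13. P0: load  L0  bus=[-]  L0: P0=S P1=S  mem[L0]=16
14. P0: load  L0  bus=[-]  L0: P0=S P1=S  mem[L0]=16
15. P1: load  L3  bus=[-]  L3: P0=S P1=S  mem[L3]=14
16. P0: load  L0  bus=[-]  L0: P0=S P1=S  mem[L0]=16
17. P0: load  L0  bus=[-]  L0: P0=S P1=S  mem[L0]=16
18. P1: load  L0  bus=[-]  L0: P0=S P1=S  mem[L0]=16
19. P1: load  L0  bus=[-]  L0: P0=S P1=S  mem[L0]=16
20. P1: store L0 := 27  bus=[BusUpgr]  L0: P0=I P1=M  mem[L0]=16
21. P0: load  L2  bus=[-]  L2: P0=S P1=S  mem[L2]=44
22. P1: store L2 := 79  bus=[BusUpgr]  L2: P0=I P1=M  mem[L2]=44
23. P1: load  L4  bus=[BusRd]  L4: P0=I P1=E  mem[L4]=80
24. P0: load  L3  bus=[-]  L3: P0=S P1=S  mem[L3]=14
25. P1: store L4 := 34  bus=[-]  L4: P0=I P1=M  mem[L4]=80

invalidations = 2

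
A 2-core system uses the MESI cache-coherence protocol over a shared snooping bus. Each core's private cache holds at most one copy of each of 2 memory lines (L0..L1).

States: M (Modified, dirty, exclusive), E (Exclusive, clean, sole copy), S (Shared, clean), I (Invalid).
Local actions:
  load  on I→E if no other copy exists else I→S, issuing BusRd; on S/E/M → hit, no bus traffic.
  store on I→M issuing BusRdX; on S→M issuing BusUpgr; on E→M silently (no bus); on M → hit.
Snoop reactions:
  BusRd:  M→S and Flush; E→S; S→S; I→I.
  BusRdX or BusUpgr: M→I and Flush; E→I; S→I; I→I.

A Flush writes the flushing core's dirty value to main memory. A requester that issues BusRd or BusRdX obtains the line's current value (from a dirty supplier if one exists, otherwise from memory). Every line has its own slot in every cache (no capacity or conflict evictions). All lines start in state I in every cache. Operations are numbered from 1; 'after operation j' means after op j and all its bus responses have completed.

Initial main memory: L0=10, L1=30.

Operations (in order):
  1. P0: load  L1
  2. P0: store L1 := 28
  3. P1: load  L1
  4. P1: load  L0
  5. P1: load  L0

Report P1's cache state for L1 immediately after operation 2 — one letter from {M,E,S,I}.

state = I

step 1: P0: load  L1  ⟶  EI  (L1)  txn=BusRd  M[L1]=30
step 2: P0: store L1 := 28  ⟶  MI  (L1)  txn=∅  M[L1]=30
step 3: P1: load  L1  ⟶  SS  (L1)  txn=BusRd+Flush  M[L1]=28
step 4: P1: load  L0  ⟶  IE  (L0)  txn=BusRd  M[L0]=10
step 5: P1: load  L0  ⟶  IE  (L0)  txn=∅  M[L0]=10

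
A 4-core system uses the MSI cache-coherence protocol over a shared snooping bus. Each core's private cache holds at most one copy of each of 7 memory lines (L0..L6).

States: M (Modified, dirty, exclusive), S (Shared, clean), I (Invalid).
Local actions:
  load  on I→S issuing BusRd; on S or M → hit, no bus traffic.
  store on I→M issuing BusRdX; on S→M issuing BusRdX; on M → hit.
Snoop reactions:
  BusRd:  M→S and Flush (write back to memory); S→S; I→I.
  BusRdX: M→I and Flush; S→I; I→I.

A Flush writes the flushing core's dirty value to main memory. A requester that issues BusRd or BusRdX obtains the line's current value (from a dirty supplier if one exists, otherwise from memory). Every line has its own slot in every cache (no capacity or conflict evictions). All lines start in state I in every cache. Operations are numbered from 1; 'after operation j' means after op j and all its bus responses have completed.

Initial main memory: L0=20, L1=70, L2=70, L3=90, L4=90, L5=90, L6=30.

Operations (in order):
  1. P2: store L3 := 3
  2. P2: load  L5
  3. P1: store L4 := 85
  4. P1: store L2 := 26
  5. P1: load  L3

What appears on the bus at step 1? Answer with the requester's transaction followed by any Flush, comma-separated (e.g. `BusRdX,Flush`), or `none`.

bus = BusRdX

[1] P2: store L3 := 3 | P0:I, P1:I, P2:M(3), P3:I | bus: BusRdX
[2] P2: load  L5 | P0:I, P1:I, P2:S(90), P3:I | bus: BusRd
[3] P1: store L4 := 85 | P0:I, P1:M(85), P2:I, P3:I | bus: BusRdX
[4] P1: store L2 := 26 | P0:I, P1:M(26), P2:I, P3:I | bus: BusRdX
[5] P1: load  L3 | P0:I, P1:S(3), P2:S(3), P3:I | bus: BusRd,Flush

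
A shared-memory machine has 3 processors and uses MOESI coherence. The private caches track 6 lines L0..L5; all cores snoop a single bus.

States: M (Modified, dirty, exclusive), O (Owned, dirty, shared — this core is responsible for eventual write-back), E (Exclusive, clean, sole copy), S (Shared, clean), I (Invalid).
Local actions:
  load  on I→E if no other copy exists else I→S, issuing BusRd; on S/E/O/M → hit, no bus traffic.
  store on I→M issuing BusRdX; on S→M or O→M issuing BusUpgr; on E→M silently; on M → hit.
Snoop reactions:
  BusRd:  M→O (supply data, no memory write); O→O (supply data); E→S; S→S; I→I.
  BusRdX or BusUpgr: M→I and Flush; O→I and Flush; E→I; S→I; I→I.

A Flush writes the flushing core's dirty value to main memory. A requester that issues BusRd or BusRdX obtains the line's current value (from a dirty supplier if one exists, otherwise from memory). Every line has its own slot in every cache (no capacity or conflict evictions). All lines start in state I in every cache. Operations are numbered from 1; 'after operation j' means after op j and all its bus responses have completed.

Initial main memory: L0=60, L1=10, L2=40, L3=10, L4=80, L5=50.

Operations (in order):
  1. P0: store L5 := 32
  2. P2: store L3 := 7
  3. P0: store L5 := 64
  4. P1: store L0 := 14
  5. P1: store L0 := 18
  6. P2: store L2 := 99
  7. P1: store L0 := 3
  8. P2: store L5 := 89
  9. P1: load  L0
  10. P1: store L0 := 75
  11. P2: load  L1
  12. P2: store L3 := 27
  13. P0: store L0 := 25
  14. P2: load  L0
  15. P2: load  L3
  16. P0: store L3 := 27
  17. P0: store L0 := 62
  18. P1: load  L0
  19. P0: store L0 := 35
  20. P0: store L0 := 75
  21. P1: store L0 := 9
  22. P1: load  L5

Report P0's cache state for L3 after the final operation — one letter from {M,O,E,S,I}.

  op1 P0: store L5 := 32 → M/I/I on L5; bus BusRdX; mem=50
  op2 P2: store L3 := 7 → I/I/M on L3; bus BusRdX; mem=10
  op3 P0: store L5 := 64 → M/I/I on L5; bus (none); mem=50
  op4 P1: store L0 := 14 → I/M/I on L0; bus BusRdX; mem=60
  op5 P1: store L0 := 18 → I/M/I on L0; bus (none); mem=60
  op6 P2: store L2 := 99 → I/I/M on L2; bus BusRdX; mem=40
  op7 P1: store L0 := 3 → I/M/I on L0; bus (none); mem=60
  op8 P2: store L5 := 89 → I/I/M on L5; bus BusRdX Flush; mem=64
  op9 P1: load  L0 → I/M/I on L0; bus (none); mem=60
  op10 P1: store L0 := 75 → I/M/I on L0; bus (none); mem=60
  op11 P2: load  L1 → I/I/E on L1; bus BusRd; mem=10
  op12 P2: store L3 := 27 → I/I/M on L3; bus (none); mem=10
  op13 P0: store L0 := 25 → M/I/I on L0; bus BusRdX Flush; mem=75
  op14 P2: load  L0 → O/I/S on L0; bus BusRd; mem=75
  op15 P2: load  L3 → I/I/M on L3; bus (none); mem=10
  op16 P0: store L3 := 27 → M/I/I on L3; bus BusRdX Flush; mem=27
  op17 P0: store L0 := 62 → M/I/I on L0; bus BusUpgr; mem=75
  op18 P1: load  L0 → O/S/I on L0; bus BusRd; mem=75
  op19 P0: store L0 := 35 → M/I/I on L0; bus BusUpgr; mem=75
  op20 P0: store L0 := 75 → M/I/I on L0; bus (none); mem=75
  op21 P1: store L0 := 9 → I/M/I on L0; bus BusRdX Flush; mem=75
  op22 P1: load  L5 → I/S/O on L5; bus BusRd; mem=64

state = M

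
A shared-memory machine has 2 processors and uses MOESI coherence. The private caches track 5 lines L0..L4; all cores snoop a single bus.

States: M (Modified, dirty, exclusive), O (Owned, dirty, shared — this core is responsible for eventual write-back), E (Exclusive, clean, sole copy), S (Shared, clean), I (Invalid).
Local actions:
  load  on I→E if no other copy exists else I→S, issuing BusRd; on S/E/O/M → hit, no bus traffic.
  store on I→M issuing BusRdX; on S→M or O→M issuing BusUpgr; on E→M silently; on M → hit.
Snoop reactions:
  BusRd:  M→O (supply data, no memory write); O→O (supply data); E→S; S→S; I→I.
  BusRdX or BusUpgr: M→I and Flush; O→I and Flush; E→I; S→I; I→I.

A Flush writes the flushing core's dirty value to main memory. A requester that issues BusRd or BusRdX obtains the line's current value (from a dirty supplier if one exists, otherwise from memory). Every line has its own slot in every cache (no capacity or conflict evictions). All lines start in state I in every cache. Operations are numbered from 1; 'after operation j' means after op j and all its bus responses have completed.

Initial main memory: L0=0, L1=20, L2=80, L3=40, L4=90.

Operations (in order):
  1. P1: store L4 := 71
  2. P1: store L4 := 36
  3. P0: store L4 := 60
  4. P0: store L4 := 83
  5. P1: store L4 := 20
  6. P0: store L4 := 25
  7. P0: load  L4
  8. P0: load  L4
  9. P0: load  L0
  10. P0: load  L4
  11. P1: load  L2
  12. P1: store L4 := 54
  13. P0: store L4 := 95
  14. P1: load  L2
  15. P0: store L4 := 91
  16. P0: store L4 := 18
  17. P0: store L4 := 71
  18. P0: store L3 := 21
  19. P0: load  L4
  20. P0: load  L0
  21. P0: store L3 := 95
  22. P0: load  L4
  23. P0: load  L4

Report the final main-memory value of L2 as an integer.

memory[L2] = 80

  op1 P1: store L4 := 71 → I/M on L4; bus BusRdX; mem=90
  op2 P1: store L4 := 36 → I/M on L4; bus (none); mem=90
  op3 P0: store L4 := 60 → M/I on L4; bus BusRdX Flush; mem=36
  op4 P0: store L4 := 83 → M/I on L4; bus (none); mem=36
  op5 P1: store L4 := 20 → I/M on L4; bus BusRdX Flush; mem=83
  op6 P0: store L4 := 25 → M/I on L4; bus BusRdX Flush; mem=20
  op7 P0: load  L4 → M/I on L4; bus (none); mem=20
  op8 P0: load  L4 → M/I on L4; bus (none); mem=20
  op9 P0: load  L0 → E/I on L0; bus BusRd; mem=0
  op10 P0: load  L4 → M/I on L4; bus (none); mem=20
  op11 P1: load  L2 → I/E on L2; bus BusRd; mem=80
  op12 P1: store L4 := 54 → I/M on L4; bus BusRdX Flush; mem=25
  op13 P0: store L4 := 95 → M/I on L4; bus BusRdX Flush; mem=54
  op14 P1: load  L2 → I/E on L2; bus (none); mem=80
  op15 P0: store L4 := 91 → M/I on L4; bus (none); mem=54
  op16 P0: store L4 := 18 → M/I on L4; bus (none); mem=54
  op17 P0: store L4 := 71 → M/I on L4; bus (none); mem=54
  op18 P0: store L3 := 21 → M/I on L3; bus BusRdX; mem=40
  op19 P0: load  L4 → M/I on L4; bus (none); mem=54
  op20 P0: load  L0 → E/I on L0; bus (none); mem=0
  op21 P0: store L3 := 95 → M/I on L3; bus (none); mem=40
  op22 P0: load  L4 → M/I on L4; bus (none); mem=54
  op23 P0: load  L4 → M/I on L4; bus (none); mem=54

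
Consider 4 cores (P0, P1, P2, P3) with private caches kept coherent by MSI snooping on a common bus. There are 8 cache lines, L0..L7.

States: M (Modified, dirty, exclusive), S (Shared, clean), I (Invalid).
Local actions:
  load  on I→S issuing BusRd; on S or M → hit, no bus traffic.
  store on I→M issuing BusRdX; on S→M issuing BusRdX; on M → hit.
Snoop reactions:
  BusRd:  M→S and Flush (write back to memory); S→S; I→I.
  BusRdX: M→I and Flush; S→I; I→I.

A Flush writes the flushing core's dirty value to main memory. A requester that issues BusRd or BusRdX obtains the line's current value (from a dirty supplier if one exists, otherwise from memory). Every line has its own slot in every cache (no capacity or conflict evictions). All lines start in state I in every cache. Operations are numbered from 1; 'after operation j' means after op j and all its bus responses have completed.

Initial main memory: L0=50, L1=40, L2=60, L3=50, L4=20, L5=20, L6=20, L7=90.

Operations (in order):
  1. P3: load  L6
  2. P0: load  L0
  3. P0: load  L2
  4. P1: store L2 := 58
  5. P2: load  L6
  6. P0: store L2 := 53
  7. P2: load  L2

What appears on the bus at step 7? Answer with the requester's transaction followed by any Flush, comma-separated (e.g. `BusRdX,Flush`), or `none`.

bus = BusRd,Flush

[1] P3: load  L6 | P0:I, P1:I, P2:I, P3:S(20) | bus: BusRd
[2] P0: load  L0 | P0:S(50), P1:I, P2:I, P3:I | bus: BusRd
[3] P0: load  L2 | P0:S(60), P1:I, P2:I, P3:I | bus: BusRd
[4] P1: store L2 := 58 | P0:I, P1:M(58), P2:I, P3:I | bus: BusRdX
[5] P2: load  L6 | P0:I, P1:I, P2:S(20), P3:S(20) | bus: BusRd
[6] P0: store L2 := 53 | P0:M(53), P1:I, P2:I, P3:I | bus: BusRdX,Flush
[7] P2: load  L2 | P0:S(53), P1:I, P2:S(53), P3:I | bus: BusRd,Flush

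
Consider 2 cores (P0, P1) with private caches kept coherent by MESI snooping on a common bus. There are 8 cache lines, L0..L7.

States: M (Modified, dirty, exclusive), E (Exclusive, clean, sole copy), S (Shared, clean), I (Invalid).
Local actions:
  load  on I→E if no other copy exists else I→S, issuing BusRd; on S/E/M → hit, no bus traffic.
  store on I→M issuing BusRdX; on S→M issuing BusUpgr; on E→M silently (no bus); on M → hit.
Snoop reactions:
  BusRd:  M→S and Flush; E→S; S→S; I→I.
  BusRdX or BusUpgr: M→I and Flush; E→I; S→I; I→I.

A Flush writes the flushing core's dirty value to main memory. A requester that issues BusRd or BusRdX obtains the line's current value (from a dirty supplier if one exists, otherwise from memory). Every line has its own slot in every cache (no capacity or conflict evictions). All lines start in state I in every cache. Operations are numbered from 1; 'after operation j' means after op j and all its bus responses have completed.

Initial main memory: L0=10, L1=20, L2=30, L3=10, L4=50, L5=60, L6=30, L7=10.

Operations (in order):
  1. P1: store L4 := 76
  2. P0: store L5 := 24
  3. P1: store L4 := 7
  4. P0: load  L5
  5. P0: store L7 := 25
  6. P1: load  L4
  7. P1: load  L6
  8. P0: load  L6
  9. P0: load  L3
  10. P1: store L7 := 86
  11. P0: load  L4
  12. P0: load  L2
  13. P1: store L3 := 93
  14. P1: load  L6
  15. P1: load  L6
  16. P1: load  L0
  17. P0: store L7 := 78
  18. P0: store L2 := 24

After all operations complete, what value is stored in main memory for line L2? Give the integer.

1. P1: store L4 := 76  bus=[BusRdX]  L4: P0=I P1=M  mem[L4]=50
2. P0: store L5 := 24  bus=[BusRdX]  L5: P0=M P1=I  mem[L5]=60
3. P1: store L4 := 7  bus=[-]  L4: P0=I P1=M  mem[L4]=50
4. P0: load  L5  bus=[-]  L5: P0=M P1=I  mem[L5]=60
5. P0: store L7 := 25  bus=[BusRdX]  L7: P0=M P1=I  mem[L7]=10
6. P1: load  L4  bus=[-]  L4: P0=I P1=M  mem[L4]=50
7. P1: load  L6  bus=[BusRd]  L6: P0=I P1=E  mem[L6]=30
8. P0: load  L6  bus=[BusRd]  L6: P0=S P1=S  mem[L6]=30
9. P0: load  L3  bus=[BusRd]  L3: P0=E P1=I  mem[L3]=10
10. P1: store L7 := 86  bus=[BusRdX,Flush]  L7: P0=I P1=M  mem[L7]=25
11. P0: load  L4  bus=[BusRd,Flush]  L4: P0=S P1=S  mem[L4]=7
12. P0: load  L2  bus=[BusRd]  L2: P0=E P1=I  mem[L2]=30
13. P1: store L3 := 93  bus=[BusRdX]  L3: P0=I P1=M  mem[L3]=10
14. P1: load  L6  bus=[-]  L6: P0=S P1=S  mem[L6]=30
15. P1: load  L6  bus=[-]  L6: P0=S P1=S  mem[L6]=30
16. P1: load  L0  bus=[BusRd]  L0: P0=I P1=E  mem[L0]=10
17. P0: store L7 := 78  bus=[BusRdX,Flush]  L7: P0=M P1=I  mem[L7]=86
18. P0: store L2 := 24  bus=[-]  L2: P0=M P1=I  mem[L2]=30

memory[L2] = 30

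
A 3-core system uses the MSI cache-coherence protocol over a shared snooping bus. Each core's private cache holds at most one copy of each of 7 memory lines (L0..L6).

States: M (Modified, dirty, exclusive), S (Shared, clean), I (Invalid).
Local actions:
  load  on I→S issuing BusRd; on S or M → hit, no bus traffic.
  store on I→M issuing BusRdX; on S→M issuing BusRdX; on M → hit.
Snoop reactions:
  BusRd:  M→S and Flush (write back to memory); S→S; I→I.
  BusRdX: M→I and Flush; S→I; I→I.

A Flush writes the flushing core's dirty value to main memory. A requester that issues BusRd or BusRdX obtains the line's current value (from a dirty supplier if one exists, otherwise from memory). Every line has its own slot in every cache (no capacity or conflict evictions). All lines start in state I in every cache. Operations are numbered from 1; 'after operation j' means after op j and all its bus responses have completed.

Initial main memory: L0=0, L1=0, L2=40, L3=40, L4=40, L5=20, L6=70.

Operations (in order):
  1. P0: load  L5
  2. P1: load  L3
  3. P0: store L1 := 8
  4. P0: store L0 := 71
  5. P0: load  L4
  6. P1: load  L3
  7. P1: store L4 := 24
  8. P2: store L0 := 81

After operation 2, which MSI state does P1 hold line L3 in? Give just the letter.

1. P0: load  L5  bus=[BusRd]  L5: P0=S P1=I P2=I  mem[L5]=20
2. P1: load  L3  bus=[BusRd]  L3: P0=I P1=S P2=I  mem[L3]=40
3. P0: store L1 := 8  bus=[BusRdX]  L1: P0=M P1=I P2=I  mem[L1]=0
4. P0: store L0 := 71  bus=[BusRdX]  L0: P0=M P1=I P2=I  mem[L0]=0
5. P0: load  L4  bus=[BusRd]  L4: P0=S P1=I P2=I  mem[L4]=40
6. P1: load  L3  bus=[-]  L3: P0=I P1=S P2=I  mem[L3]=40
7. P1: store L4 := 24  bus=[BusRdX]  L4: P0=I P1=M P2=I  mem[L4]=40
8. P2: store L0 := 81  bus=[BusRdX,Flush]  L0: P0=I P1=I P2=M  mem[L0]=71

state = S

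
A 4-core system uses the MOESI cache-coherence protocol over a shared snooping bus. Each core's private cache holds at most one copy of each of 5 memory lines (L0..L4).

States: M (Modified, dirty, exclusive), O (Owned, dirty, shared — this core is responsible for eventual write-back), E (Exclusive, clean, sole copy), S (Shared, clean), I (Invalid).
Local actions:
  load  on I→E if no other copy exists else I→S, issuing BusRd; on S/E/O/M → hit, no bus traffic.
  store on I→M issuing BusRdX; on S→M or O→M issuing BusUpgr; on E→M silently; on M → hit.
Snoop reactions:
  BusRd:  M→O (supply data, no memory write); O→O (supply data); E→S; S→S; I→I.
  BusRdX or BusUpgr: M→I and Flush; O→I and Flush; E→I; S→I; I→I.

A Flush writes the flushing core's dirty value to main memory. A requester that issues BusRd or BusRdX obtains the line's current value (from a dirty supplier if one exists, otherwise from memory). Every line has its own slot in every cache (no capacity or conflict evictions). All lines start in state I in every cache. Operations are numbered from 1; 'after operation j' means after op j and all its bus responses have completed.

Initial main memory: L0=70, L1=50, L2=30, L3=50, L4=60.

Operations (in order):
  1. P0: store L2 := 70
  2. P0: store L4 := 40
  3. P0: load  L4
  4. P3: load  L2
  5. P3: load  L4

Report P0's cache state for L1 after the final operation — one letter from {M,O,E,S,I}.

state = I

1. P0: store L2 := 70  bus=[BusRdX]  L2: P0=M P1=I P2=I P3=I  mem[L2]=30
2. P0: store L4 := 40  bus=[BusRdX]  L4: P0=M P1=I P2=I P3=I  mem[L4]=60
3. P0: load  L4  bus=[-]  L4: P0=M P1=I P2=I P3=I  mem[L4]=60
4. P3: load  L2  bus=[BusRd]  L2: P0=O P1=I P2=I P3=S  mem[L2]=30
5. P3: load  L4  bus=[BusRd]  L4: P0=O P1=I P2=I P3=S  mem[L4]=60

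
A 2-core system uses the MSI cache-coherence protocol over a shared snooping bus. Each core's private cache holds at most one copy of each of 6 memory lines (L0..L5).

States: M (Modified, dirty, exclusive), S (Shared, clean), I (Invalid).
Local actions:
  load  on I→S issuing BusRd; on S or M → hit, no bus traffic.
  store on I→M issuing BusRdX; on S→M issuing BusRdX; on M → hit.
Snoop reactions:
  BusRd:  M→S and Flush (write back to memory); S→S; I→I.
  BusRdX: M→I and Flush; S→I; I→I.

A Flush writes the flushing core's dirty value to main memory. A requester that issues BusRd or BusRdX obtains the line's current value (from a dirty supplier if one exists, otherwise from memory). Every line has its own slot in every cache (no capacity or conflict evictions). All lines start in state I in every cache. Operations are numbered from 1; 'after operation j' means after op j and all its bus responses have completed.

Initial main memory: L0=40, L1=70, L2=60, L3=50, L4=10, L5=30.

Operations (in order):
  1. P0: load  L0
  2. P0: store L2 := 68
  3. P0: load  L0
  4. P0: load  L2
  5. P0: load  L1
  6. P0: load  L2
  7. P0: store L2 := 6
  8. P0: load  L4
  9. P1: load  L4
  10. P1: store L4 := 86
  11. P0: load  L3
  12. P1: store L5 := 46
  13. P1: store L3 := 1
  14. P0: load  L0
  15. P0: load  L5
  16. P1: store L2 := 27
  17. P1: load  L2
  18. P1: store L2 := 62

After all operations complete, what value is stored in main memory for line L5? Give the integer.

memory[L5] = 46

  op1 P0: load  L0 → S/I on L0; bus BusRd; mem=40
  op2 P0: store L2 := 68 → M/I on L2; bus BusRdX; mem=60
  op3 P0: load  L0 → S/I on L0; bus (none); mem=40
  op4 P0: load  L2 → M/I on L2; bus (none); mem=60
  op5 P0: load  L1 → S/I on L1; bus BusRd; mem=70
  op6 P0: load  L2 → M/I on L2; bus (none); mem=60
  op7 P0: store L2 := 6 → M/I on L2; bus (none); mem=60
  op8 P0: load  L4 → S/I on L4; bus BusRd; mem=10
  op9 P1: load  L4 → S/S on L4; bus BusRd; mem=10
  op10 P1: store L4 := 86 → I/M on L4; bus BusRdX; mem=10
  op11 P0: load  L3 → S/I on L3; bus BusRd; mem=50
  op12 P1: store L5 := 46 → I/M on L5; bus BusRdX; mem=30
  op13 P1: store L3 := 1 → I/M on L3; bus BusRdX; mem=50
  op14 P0: load  L0 → S/I on L0; bus (none); mem=40
  op15 P0: load  L5 → S/S on L5; bus BusRd Flush; mem=46
  op16 P1: store L2 := 27 → I/M on L2; bus BusRdX Flush; mem=6
  op17 P1: load  L2 → I/M on L2; bus (none); mem=6
  op18 P1: store L2 := 62 → I/M on L2; bus (none); mem=6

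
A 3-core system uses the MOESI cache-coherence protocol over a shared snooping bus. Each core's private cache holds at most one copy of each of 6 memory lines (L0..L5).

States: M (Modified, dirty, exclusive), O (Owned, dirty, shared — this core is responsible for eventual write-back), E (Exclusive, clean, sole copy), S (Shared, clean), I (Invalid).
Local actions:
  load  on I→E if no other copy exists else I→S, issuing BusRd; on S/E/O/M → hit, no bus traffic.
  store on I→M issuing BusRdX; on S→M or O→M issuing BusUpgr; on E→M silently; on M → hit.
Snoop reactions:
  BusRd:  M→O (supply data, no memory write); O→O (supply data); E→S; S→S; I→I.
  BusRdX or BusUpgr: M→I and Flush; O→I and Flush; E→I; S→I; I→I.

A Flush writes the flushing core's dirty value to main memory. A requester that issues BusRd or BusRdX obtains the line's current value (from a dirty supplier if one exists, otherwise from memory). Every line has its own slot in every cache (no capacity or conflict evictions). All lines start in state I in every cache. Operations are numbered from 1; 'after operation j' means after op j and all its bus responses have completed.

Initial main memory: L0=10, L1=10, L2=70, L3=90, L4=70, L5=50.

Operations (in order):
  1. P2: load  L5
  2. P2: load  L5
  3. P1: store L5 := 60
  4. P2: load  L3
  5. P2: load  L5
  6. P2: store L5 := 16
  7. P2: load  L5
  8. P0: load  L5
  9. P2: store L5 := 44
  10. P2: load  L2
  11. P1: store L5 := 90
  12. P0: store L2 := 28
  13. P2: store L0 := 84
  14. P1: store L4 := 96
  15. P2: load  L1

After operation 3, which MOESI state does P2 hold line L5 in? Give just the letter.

state = I

  op1 P2: load  L5 → I/I/E on L5; bus BusRd; mem=50
  op2 P2: load  L5 → I/I/E on L5; bus (none); mem=50
  op3 P1: store L5 := 60 → I/M/I on L5; bus BusRdX; mem=50
  op4 P2: load  L3 → I/I/E on L3; bus BusRd; mem=90
  op5 P2: load  L5 → I/O/S on L5; bus BusRd; mem=50
  op6 P2: store L5 := 16 → I/I/M on L5; bus BusUpgr Flush; mem=60
  op7 P2: load  L5 → I/I/M on L5; bus (none); mem=60
  op8 P0: load  L5 → S/I/O on L5; bus BusRd; mem=60
  op9 P2: store L5 := 44 → I/I/M on L5; bus BusUpgr; mem=60
  op10 P2: load  L2 → I/I/E on L2; bus BusRd; mem=70
  op11 P1: store L5 := 90 → I/M/I on L5; bus BusRdX Flush; mem=44
  op12 P0: store L2 := 28 → M/I/I on L2; bus BusRdX; mem=70
  op13 P2: store L0 := 84 → I/I/M on L0; bus BusRdX; mem=10
  op14 P1: store L4 := 96 → I/M/I on L4; bus BusRdX; mem=70
  op15 P2: load  L1 → I/I/E on L1; bus BusRd; mem=10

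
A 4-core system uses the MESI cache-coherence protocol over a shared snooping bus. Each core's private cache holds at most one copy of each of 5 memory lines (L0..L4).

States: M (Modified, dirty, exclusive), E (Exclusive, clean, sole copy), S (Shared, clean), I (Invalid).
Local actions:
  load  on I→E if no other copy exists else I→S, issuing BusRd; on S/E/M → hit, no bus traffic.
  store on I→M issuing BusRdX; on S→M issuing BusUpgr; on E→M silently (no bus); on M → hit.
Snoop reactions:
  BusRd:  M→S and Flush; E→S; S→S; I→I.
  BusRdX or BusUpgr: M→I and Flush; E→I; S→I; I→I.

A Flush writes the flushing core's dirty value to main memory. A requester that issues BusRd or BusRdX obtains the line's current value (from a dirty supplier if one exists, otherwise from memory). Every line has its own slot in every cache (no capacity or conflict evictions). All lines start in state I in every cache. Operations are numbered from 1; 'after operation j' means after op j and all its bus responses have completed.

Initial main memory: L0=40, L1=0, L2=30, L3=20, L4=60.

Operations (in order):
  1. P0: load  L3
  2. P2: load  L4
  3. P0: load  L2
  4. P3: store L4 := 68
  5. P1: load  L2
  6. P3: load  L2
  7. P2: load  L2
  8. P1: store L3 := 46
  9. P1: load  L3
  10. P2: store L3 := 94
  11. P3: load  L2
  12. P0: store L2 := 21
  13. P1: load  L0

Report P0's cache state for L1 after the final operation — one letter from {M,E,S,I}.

state = I

  op1 P0: load  L3 → E/I/I/I on L3; bus BusRd; mem=20
  op2 P2: load  L4 → I/I/E/I on L4; bus BusRd; mem=60
  op3 P0: load  L2 → E/I/I/I on L2; bus BusRd; mem=30
  op4 P3: store L4 := 68 → I/I/I/M on L4; bus BusRdX; mem=60
  op5 P1: load  L2 → S/S/I/I on L2; bus BusRd; mem=30
  op6 P3: load  L2 → S/S/I/S on L2; bus BusRd; mem=30
  op7 P2: load  L2 → S/S/S/S on L2; bus BusRd; mem=30
  op8 P1: store L3 := 46 → I/M/I/I on L3; bus BusRdX; mem=20
  op9 P1: load  L3 → I/M/I/I on L3; bus (none); mem=20
  op10 P2: store L3 := 94 → I/I/M/I on L3; bus BusRdX Flush; mem=46
  op11 P3: load  L2 → S/S/S/S on L2; bus (none); mem=30
  op12 P0: store L2 := 21 → M/I/I/I on L2; bus BusUpgr; mem=30
  op13 P1: load  L0 → I/E/I/I on L0; bus BusRd; mem=40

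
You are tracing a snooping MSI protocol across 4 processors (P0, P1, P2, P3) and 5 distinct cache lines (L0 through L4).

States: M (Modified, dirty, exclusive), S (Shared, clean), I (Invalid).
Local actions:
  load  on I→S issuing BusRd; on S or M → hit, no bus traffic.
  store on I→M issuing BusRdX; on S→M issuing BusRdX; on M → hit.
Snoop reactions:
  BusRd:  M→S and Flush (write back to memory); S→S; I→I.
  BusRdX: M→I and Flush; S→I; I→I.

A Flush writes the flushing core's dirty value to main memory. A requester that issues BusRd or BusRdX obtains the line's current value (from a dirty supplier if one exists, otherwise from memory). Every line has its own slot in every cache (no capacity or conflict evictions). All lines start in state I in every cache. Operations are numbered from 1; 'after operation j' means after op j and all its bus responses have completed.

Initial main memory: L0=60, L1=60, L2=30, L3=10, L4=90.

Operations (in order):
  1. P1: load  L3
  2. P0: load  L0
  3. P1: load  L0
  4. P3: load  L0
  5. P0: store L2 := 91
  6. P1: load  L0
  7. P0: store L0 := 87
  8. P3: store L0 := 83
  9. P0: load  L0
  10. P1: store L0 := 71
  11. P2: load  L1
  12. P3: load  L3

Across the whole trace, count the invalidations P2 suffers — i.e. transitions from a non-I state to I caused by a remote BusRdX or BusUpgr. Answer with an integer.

invalidations = 0

[1] P1: load  L3 | P0:I, P1:S(10), P2:I, P3:I | bus: BusRd
[2] P0: load  L0 | P0:S(60), P1:I, P2:I, P3:I | bus: BusRd
[3] P1: load  L0 | P0:S(60), P1:S(60), P2:I, P3:I | bus: BusRd
[4] P3: load  L0 | P0:S(60), P1:S(60), P2:I, P3:S(60) | bus: BusRd
[5] P0: store L2 := 91 | P0:M(91), P1:I, P2:I, P3:I | bus: BusRdX
[6] P1: load  L0 | P0:S(60), P1:S(60), P2:I, P3:S(60) | bus: none
[7] P0: store L0 := 87 | P0:M(87), P1:I, P2:I, P3:I | bus: BusRdX
[8] P3: store L0 := 83 | P0:I, P1:I, P2:I, P3:M(83) | bus: BusRdX,Flush
[9] P0: load  L0 | P0:S(83), P1:I, P2:I, P3:S(83) | bus: BusRd,Flush
[10] P1: store L0 := 71 | P0:I, P1:M(71), P2:I, P3:I | bus: BusRdX
[11] P2: load  L1 | P0:I, P1:I, P2:S(60), P3:I | bus: BusRd
[12] P3: load  L3 | P0:I, P1:S(10), P2:I, P3:S(10) | bus: BusRd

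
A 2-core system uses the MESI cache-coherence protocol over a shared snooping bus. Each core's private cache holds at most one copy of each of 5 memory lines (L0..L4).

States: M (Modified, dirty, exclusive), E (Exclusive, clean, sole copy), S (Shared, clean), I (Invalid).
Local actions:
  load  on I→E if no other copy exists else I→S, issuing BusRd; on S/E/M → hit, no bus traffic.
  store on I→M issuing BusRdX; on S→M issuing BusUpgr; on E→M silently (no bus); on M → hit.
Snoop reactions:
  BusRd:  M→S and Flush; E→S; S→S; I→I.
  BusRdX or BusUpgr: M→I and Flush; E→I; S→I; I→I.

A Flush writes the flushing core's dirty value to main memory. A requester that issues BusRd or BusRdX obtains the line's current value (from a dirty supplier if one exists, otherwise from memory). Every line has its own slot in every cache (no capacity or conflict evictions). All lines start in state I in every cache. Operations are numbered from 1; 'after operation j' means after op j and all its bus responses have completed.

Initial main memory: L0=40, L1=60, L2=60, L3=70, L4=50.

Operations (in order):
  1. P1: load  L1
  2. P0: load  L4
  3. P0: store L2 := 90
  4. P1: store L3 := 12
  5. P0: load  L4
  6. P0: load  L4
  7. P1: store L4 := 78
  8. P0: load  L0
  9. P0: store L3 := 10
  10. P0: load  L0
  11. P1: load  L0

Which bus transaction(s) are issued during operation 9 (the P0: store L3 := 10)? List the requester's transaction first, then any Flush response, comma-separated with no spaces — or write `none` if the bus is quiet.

bus = BusRdX,Flush

  op1 P1: load  L1 → I/E on L1; bus BusRd; mem=60
  op2 P0: load  L4 → E/I on L4; bus BusRd; mem=50
  op3 P0: store L2 := 90 → M/I on L2; bus BusRdX; mem=60
  op4 P1: store L3 := 12 → I/M on L3; bus BusRdX; mem=70
  op5 P0: load  L4 → E/I on L4; bus (none); mem=50
  op6 P0: load  L4 → E/I on L4; bus (none); mem=50
  op7 P1: store L4 := 78 → I/M on L4; bus BusRdX; mem=50
  op8 P0: load  L0 → E/I on L0; bus BusRd; mem=40
  op9 P0: store L3 := 10 → M/I on L3; bus BusRdX Flush; mem=12
  op10 P0: load  L0 → E/I on L0; bus (none); mem=40
  op11 P1: load  L0 → S/S on L0; bus BusRd; mem=40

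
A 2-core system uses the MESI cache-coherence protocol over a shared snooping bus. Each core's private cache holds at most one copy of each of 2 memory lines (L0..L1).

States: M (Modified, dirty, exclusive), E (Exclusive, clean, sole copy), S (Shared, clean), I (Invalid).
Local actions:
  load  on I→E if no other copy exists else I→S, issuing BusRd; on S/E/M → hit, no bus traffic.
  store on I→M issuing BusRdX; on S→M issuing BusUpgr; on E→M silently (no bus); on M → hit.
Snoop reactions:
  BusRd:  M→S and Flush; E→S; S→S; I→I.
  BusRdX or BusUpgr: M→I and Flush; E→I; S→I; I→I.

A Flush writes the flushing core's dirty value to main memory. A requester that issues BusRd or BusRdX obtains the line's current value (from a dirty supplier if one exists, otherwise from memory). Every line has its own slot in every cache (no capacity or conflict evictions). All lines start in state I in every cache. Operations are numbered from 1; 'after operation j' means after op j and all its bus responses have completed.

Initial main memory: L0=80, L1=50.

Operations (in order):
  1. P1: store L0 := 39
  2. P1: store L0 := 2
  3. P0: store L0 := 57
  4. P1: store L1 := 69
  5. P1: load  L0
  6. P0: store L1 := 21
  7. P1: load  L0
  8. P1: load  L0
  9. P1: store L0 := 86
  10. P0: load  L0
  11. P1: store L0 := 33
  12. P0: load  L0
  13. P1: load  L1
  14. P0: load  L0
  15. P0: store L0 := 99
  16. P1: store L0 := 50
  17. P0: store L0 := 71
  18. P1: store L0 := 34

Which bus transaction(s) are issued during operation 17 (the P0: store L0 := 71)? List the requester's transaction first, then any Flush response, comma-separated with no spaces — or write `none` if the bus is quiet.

1. P1: store L0 := 39  bus=[BusRdX]  L0: P0=I P1=M  mem[L0]=80
2. P1: store L0 := 2  bus=[-]  L0: P0=I P1=M  mem[L0]=80
3. P0: store L0 := 57  bus=[BusRdX,Flush]  L0: P0=M P1=I  mem[L0]=2
4. P1: store L1 := 69  bus=[BusRdX]  L1: P0=I P1=M  mem[L1]=50
5. P1: load  L0  bus=[BusRd,Flush]  L0: P0=S P1=S  mem[L0]=57
6. P0: store L1 := 21  bus=[BusRdX,Flush]  L1: P0=M P1=I  mem[L1]=69
7. P1: load  L0  bus=[-]  L0: P0=S P1=S  mem[L0]=57
8. P1: load  L0  bus=[-]  L0: P0=S P1=S  mem[L0]=57
9. P1: store L0 := 86  bus=[BusUpgr]  L0: P0=I P1=M  mem[L0]=57
10. P0: load  L0  bus=[BusRd,Flush]  L0: P0=S P1=S  mem[L0]=86
11. P1: store L0 := 33  bus=[BusUpgr]  L0: P0=I P1=M  mem[L0]=86
12. P0: load  L0  bus=[BusRd,Flush]  L0: P0=S P1=S  mem[L0]=33
13. P1: load  L1  bus=[BusRd,Flush]  L1: P0=S P1=S  mem[L1]=21
14. P0: load  L0  bus=[-]  L0: P0=S P1=S  mem[L0]=33
15. P0: store L0 := 99  bus=[BusUpgr]  L0: P0=M P1=I  mem[L0]=33
16. P1: store L0 := 50  bus=[BusRdX,Flush]  L0: P0=I P1=M  mem[L0]=99
17. P0: store L0 := 71  bus=[BusRdX,Flush]  L0: P0=M P1=I  mem[L0]=50
18. P1: store L0 := 34  bus=[BusRdX,Flush]  L0: P0=I P1=M  mem[L0]=71

bus = BusRdX,Flush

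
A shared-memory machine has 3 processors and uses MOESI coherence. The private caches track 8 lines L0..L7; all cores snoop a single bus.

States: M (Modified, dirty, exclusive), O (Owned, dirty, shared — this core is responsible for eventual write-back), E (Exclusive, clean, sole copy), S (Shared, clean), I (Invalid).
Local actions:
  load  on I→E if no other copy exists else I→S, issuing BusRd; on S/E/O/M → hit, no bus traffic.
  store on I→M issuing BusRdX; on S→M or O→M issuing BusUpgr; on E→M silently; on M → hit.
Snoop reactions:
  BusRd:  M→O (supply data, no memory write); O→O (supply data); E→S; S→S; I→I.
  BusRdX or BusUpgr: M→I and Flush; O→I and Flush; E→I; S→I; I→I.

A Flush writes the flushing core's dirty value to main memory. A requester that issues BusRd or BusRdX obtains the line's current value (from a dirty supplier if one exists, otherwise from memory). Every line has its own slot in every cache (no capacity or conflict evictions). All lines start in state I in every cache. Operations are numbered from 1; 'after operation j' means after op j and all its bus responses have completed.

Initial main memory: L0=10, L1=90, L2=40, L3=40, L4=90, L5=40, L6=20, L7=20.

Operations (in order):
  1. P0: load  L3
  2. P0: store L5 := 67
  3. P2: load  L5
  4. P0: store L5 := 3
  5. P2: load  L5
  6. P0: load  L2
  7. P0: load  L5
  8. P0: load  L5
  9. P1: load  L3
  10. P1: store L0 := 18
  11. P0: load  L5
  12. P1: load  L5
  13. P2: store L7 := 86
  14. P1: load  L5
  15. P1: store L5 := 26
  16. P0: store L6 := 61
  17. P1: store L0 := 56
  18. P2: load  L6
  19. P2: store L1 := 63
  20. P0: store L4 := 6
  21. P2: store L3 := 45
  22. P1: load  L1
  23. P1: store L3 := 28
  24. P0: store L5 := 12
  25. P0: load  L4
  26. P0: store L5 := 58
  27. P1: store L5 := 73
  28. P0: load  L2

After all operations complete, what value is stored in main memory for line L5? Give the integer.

[1] P0: load  L3 | P0:E(40), P1:I, P2:I | bus: BusRd
[2] P0: store L5 := 67 | P0:M(67), P1:I, P2:I | bus: BusRdX
[3] P2: load  L5 | P0:O(67), P1:I, P2:S(67) | bus: BusRd
[4] P0: store L5 := 3 | P0:M(3), P1:I, P2:I | bus: BusUpgr
[5] P2: load  L5 | P0:O(3), P1:I, P2:S(3) | bus: BusRd
[6] P0: load  L2 | P0:E(40), P1:I, P2:I | bus: BusRd
[7] P0: load  L5 | P0:O(3), P1:I, P2:S(3) | bus: none
[8] P0: load  L5 | P0:O(3), P1:I, P2:S(3) | bus: none
[9] P1: load  L3 | P0:S(40), P1:S(40), P2:I | bus: BusRd
[10] P1: store L0 := 18 | P0:I, P1:M(18), P2:I | bus: BusRdX
[11] P0: load  L5 | P0:O(3), P1:I, P2:S(3) | bus: none
[12] P1: load  L5 | P0:O(3), P1:S(3), P2:S(3) | bus: BusRd
[13] P2: store L7 := 86 | P0:I, P1:I, P2:M(86) | bus: BusRdX
[14] P1: load  L5 | P0:O(3), P1:S(3), P2:S(3) | bus: none
[15] P1: store L5 := 26 | P0:I, P1:M(26), P2:I | bus: BusUpgr,Flush
[16] P0: store L6 := 61 | P0:M(61), P1:I, P2:I | bus: BusRdX
[17] P1: store L0 := 56 | P0:I, P1:M(56), P2:I | bus: none
[18] P2: load  L6 | P0:O(61), P1:I, P2:S(61) | bus: BusRd
[19] P2: store L1 := 63 | P0:I, P1:I, P2:M(63) | bus: BusRdX
[20] P0: store L4 := 6 | P0:M(6), P1:I, P2:I | bus: BusRdX
[21] P2: store L3 := 45 | P0:I, P1:I, P2:M(45) | bus: BusRdX
[22] P1: load  L1 | P0:I, P1:S(63), P2:O(63) | bus: BusRd
[23] P1: store L3 := 28 | P0:I, P1:M(28), P2:I | bus: BusRdX,Flush
[24] P0: store L5 := 12 | P0:M(12), P1:I, P2:I | bus: BusRdX,Flush
[25] P0: load  L4 | P0:M(6), P1:I, P2:I | bus: none
[26] P0: store L5 := 58 | P0:M(58), P1:I, P2:I | bus: none
[27] P1: store L5 := 73 | P0:I, P1:M(73), P2:I | bus: BusRdX,Flush
[28] P0: load  L2 | P0:E(40), P1:I, P2:I | bus: none

memory[L5] = 58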